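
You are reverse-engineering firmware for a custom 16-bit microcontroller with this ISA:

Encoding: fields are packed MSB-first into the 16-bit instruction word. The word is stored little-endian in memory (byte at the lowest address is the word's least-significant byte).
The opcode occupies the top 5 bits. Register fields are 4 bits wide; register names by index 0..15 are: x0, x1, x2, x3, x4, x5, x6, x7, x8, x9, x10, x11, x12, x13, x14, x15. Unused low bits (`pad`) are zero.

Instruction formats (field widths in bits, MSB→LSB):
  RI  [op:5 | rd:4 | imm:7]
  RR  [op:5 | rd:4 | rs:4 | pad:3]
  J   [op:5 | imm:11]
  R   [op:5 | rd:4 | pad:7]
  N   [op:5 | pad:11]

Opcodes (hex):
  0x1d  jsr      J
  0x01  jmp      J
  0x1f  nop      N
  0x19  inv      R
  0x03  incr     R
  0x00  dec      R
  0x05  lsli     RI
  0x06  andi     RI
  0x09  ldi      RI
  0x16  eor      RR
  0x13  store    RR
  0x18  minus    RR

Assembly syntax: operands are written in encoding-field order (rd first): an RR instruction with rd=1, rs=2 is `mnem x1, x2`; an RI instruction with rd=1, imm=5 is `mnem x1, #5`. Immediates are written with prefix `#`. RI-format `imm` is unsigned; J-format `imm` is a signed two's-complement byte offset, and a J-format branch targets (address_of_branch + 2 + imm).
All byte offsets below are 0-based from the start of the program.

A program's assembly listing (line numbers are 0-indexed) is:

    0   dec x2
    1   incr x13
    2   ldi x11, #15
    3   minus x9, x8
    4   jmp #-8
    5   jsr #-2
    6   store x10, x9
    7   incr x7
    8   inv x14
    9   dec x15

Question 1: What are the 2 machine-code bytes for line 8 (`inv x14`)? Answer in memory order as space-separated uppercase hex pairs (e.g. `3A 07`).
00 CF

L8: inv op=0x19:5|rd=14:4|pad=0:7 ⇒ 0xcf00 ⇒ little 00 cf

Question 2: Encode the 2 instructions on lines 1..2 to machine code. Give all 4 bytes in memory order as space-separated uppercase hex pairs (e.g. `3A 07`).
80 1E 8F 4D

L1: incr op=0x3:5|rd=13:4|pad=0:7 ⇒ 0x1e80 ⇒ little 80 1e
L2: ldi op=0x9:5|rd=11:4|imm=15:7 ⇒ 0x4d8f ⇒ little 8f 4d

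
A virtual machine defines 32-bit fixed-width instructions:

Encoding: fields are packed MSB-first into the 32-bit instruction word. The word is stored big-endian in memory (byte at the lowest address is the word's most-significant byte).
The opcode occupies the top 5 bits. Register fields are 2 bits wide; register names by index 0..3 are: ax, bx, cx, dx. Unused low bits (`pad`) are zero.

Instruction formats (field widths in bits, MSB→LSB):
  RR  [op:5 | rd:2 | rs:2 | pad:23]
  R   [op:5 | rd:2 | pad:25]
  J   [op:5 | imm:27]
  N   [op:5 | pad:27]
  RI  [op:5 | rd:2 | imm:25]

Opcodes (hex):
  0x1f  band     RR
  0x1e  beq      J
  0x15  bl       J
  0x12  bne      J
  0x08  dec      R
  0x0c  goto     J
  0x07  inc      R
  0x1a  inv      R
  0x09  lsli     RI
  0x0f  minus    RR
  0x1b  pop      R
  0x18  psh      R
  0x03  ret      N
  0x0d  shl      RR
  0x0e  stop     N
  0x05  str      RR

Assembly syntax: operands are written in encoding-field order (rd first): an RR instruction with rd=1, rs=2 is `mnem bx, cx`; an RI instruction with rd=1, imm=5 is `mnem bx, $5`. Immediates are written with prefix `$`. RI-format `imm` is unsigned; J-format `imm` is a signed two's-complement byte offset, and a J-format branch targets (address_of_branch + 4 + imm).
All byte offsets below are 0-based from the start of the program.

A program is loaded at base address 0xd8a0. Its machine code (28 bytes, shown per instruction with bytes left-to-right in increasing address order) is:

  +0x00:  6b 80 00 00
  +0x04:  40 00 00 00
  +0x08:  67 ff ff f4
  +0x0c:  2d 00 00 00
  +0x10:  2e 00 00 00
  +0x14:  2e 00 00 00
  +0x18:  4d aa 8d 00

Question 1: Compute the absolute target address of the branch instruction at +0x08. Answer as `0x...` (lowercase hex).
0xd8a0

off 0x08: read 67 ff ff f4 as big → 0x67fffff4
  top 5b → 0xc → goto [J]
  imm@[26:0]=0x7fffff4 (s27→-12) ⇒ $-12
  target = base 0xd8a0 + off 0x08 + 4 + imm -12 = 0xd8a0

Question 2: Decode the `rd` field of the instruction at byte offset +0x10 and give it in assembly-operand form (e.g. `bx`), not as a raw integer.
dx

@+10  big-endian(2e 00 00 00) = 0x2e000000
  opcode bits[31:27]=0x5: str/RR
  [26:25] rd=3 = dx
  [24:23] rs=0 = ax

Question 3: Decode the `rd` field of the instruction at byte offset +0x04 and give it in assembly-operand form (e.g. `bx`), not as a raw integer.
ax

@+04  big-endian(40 00 00 00) = 0x40000000
  op=0x40000000>>27=0x8 ⇒ dec (R)
  rd: (w>>25)&0x3=0x0 → ax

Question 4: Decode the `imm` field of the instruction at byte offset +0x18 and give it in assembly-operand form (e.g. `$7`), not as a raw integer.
@+18  big-endian(4d aa 8d 00) = 0x4daa8d00
  op=0x4daa8d00>>27=0x9 ⇒ lsli (RI)
  [26:25] rd=2 = cx
  [24:0] imm=27954432 = $27954432

$27954432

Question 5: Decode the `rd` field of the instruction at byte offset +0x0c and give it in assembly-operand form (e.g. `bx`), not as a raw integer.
cx

off 0x0c: read 2d 00 00 00 as big → 0x2d000000
  op=0x2d000000>>27=0x5 ⇒ str (RR)
  [26:25] rd=2 = cx
  [24:23] rs=2 = cx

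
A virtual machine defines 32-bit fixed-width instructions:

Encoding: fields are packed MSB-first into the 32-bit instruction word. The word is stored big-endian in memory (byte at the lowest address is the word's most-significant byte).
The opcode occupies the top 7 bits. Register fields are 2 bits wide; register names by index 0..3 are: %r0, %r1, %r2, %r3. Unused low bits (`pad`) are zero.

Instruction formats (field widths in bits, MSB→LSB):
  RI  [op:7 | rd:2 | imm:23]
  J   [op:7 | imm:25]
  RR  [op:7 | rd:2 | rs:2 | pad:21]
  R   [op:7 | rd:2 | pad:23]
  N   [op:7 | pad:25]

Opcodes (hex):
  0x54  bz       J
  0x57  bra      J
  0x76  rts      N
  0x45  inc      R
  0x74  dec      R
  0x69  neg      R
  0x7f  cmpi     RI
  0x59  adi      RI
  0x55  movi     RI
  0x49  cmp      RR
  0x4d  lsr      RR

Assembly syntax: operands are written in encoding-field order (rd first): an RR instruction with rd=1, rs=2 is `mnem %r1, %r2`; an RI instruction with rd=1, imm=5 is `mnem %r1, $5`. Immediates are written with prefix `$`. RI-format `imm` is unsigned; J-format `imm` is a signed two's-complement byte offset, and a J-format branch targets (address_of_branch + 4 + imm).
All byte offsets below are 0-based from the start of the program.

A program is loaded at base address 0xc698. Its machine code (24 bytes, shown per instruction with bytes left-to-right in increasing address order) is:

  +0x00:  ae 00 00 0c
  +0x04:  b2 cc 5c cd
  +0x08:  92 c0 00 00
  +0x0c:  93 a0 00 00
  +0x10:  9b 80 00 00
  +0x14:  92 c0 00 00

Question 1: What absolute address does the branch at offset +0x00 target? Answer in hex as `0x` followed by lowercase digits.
0xc6a8

[00] ae 00 00 0c → 0xae00000c
  op=0xae00000c>>25=0x57 ⇒ bra (J)
  imm: (w>>0)&0x1ffffff=0xc → $12
  target = base 0xc698 + off 0x00 + 4 + imm 12 = 0xc6a8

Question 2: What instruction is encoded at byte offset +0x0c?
cmp %r3, %r1

off 0x0c: read 93 a0 00 00 as big → 0x93a00000
  op=0x93a00000>>25=0x49 ⇒ cmp (RR)
  rd@[24:23]=0x3 ⇒ %r3
  rs@[22:21]=0x1 ⇒ %r1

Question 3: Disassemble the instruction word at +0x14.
cmp %r1, %r2

[14] 92 c0 00 00 → 0x92c00000
  top 7b → 0x49 → cmp [RR]
  rd: (w>>23)&0x3=0x1 → %r1
  rs: (w>>21)&0x3=0x2 → %r2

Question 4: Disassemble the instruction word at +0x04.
adi %r1, $5004493

+0x04: b2 cc 5c cd ⇒ word 0xb2cc5ccd (big)
  top 7b → 0x59 → adi [RI]
  [24:23] rd=1 = %r1
  [22:0] imm=5004493 = $5004493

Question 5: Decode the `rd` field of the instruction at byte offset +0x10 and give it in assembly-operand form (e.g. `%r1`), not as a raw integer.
off 0x10: read 9b 80 00 00 as big → 0x9b800000
  opcode bits[31:25]=0x4d: lsr/RR
  rd@[24:23]=0x3 ⇒ %r3
  rs@[22:21]=0x0 ⇒ %r0

%r3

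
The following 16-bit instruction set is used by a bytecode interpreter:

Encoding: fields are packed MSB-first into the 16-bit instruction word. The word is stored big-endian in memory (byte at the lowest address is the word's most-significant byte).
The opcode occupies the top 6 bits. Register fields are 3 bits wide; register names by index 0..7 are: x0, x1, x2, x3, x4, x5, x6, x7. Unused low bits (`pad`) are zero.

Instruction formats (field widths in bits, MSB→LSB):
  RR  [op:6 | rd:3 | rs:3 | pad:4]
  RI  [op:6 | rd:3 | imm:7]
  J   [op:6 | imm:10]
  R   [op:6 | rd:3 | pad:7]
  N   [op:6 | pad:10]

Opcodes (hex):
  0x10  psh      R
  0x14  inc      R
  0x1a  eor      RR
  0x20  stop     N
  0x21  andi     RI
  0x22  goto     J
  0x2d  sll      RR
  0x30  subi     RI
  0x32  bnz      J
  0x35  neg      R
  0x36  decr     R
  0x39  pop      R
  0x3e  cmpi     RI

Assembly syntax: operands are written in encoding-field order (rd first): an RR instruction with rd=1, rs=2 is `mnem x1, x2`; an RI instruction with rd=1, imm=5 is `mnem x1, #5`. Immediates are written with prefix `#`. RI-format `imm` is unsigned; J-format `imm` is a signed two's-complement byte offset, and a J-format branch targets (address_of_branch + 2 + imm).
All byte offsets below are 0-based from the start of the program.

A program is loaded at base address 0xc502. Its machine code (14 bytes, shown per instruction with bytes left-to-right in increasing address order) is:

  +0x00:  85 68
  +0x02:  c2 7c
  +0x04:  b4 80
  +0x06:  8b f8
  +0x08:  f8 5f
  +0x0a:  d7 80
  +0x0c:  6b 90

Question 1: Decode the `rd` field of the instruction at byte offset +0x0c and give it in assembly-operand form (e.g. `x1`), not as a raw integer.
+0x0c: 6b 90 ⇒ word 0x6b90 (big)
  opcode bits[15:10]=0x1a: eor/RR
  rd@[9:7]=0x7 ⇒ x7
  rs@[6:4]=0x1 ⇒ x1

x7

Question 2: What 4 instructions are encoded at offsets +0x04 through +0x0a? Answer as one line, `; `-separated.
sll x1, x0; goto #-8; cmpi x0, #95; neg x7

off 0x04: read b4 80 as big → 0xb480
  top 6b → 0x2d → sll [RR]
  rd@[9:7]=0x1 ⇒ x1
  rs@[6:4]=0x0 ⇒ x0
off 0x06: read 8b f8 as big → 0x8bf8
  top 6b → 0x22 → goto [J]
  imm@[9:0]=0x3f8 (s10→-8) ⇒ #-8
off 0x08: read f8 5f as big → 0xf85f
  top 6b → 0x3e → cmpi [RI]
  rd@[9:7]=0x0 ⇒ x0
  imm@[6:0]=0x5f ⇒ #95
off 0x0a: read d7 80 as big → 0xd780
  top 6b → 0x35 → neg [R]
  rd@[9:7]=0x7 ⇒ x7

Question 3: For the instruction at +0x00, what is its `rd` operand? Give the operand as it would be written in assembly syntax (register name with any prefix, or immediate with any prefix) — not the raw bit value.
x2

+0x00: 85 68 ⇒ word 0x8568 (big)
  opcode bits[15:10]=0x21: andi/RI
  rd@[9:7]=0x2 ⇒ x2
  imm@[6:0]=0x68 ⇒ #104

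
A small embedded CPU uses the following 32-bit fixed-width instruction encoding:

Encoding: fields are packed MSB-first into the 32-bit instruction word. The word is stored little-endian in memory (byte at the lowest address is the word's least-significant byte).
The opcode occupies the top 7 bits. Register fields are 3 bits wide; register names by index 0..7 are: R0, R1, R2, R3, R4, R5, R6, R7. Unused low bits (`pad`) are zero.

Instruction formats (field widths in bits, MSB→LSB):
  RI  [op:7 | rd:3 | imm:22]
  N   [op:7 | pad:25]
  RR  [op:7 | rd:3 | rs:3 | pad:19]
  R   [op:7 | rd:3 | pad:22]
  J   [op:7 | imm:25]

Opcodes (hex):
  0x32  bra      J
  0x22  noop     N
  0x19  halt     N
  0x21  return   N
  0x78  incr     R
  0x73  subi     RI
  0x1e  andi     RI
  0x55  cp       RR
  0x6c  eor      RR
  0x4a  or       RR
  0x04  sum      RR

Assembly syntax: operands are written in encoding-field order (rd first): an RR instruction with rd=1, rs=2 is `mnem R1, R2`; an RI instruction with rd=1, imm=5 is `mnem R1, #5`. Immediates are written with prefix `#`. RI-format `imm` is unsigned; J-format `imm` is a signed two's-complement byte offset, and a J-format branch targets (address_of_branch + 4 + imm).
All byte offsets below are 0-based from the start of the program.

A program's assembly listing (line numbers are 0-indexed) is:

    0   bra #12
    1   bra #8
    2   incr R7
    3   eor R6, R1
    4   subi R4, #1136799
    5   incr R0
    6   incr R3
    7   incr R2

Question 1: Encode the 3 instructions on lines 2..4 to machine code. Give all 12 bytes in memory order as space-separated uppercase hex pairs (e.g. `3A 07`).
00 00 C0 F1 00 00 88 D9 9F 58 11 E7

line 2 (incr): pack op=0x78:7|rd=7:3|pad=0:22 = 0xf1c00000; little→ 00 00 c0 f1
line 3 (eor): pack op=0x6c:7|rd=6:3|rs=1:3|pad=0:19 = 0xd9880000; little→ 00 00 88 d9
line 4 (subi): pack op=0x73:7|rd=4:3|imm=1136799:22 = 0xe711589f; little→ 9f 58 11 e7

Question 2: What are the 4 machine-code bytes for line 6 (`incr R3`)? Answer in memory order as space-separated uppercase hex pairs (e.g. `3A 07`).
00 00 C0 F0

6. incr fields op=0x78:7|rd=3:3|pad=0:22 → word f0c00000h → 00 00 c0 f0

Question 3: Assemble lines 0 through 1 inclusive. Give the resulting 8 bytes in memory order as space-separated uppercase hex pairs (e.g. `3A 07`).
0C 00 00 64 08 00 00 64

0. bra fields op=0x32:7|imm=12:25 → word 6400000ch → 0c 00 00 64
1. bra fields op=0x32:7|imm=8:25 → word 64000008h → 08 00 00 64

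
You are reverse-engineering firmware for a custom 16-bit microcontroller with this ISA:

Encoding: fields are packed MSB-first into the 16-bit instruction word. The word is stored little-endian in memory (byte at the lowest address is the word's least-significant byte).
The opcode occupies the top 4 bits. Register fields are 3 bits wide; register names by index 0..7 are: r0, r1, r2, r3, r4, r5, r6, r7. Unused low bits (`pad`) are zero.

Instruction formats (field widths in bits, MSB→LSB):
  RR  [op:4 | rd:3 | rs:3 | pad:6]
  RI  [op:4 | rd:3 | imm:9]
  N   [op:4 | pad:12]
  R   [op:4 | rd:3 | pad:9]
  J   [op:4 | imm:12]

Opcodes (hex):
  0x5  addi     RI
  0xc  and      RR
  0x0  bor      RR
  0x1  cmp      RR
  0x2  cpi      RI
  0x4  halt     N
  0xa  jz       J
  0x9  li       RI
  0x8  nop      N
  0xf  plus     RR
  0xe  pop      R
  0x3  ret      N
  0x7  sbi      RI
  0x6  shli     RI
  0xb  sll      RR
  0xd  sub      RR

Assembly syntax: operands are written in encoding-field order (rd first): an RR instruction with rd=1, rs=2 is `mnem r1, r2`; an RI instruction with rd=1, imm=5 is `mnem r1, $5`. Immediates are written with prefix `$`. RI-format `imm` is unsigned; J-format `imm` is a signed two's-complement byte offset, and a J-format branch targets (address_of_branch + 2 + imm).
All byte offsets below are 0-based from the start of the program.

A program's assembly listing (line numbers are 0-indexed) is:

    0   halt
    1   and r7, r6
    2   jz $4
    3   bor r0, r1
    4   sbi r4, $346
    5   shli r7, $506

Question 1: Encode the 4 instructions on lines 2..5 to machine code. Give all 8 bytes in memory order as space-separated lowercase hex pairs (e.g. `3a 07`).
04 a0 40 00 5a 79 fa 6f

L2: jz op=0xa:4|imm=4:12 ⇒ 0xa004 ⇒ little 04 a0
L3: bor op=0x0:4|rd=0:3|rs=1:3|pad=0:6 ⇒ 0x0040 ⇒ little 40 00
L4: sbi op=0x7:4|rd=4:3|imm=346:9 ⇒ 0x795a ⇒ little 5a 79
L5: shli op=0x6:4|rd=7:3|imm=506:9 ⇒ 0x6ffa ⇒ little fa 6f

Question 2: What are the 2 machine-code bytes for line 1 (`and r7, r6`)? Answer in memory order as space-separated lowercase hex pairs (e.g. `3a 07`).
80 cf

line 1 (and): pack op=0xc:4|rd=7:3|rs=6:3|pad=0:6 = 0xcf80; little→ 80 cf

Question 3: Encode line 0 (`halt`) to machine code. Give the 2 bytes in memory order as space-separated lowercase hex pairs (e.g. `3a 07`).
L0: halt op=0x4:4|pad=0:12 ⇒ 0x4000 ⇒ little 00 40

00 40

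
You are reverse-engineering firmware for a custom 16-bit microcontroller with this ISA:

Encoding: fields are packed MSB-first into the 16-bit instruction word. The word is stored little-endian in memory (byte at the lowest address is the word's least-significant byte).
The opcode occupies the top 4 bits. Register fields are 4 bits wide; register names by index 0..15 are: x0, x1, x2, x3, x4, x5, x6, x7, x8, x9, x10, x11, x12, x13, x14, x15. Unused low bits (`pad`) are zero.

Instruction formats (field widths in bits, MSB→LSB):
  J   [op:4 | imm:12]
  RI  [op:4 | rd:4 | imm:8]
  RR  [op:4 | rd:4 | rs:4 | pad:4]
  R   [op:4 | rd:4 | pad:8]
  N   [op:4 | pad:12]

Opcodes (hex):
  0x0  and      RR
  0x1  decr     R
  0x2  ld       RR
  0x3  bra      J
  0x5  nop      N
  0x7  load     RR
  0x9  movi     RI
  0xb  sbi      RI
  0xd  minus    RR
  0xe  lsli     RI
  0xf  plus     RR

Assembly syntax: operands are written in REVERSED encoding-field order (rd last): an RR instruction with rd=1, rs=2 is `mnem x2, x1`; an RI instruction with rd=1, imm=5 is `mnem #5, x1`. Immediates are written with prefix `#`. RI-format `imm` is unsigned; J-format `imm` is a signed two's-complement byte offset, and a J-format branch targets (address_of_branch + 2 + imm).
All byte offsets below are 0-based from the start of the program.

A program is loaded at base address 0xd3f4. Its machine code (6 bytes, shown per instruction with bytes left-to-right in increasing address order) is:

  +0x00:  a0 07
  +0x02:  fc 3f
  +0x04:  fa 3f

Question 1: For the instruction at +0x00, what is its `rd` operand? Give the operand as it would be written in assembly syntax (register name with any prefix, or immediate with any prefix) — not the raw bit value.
off 0x00: read a0 07 as little → 0x07a0
  top 4b → 0x0 → and [RR]
  rd@[11:8]=0x7 ⇒ x7
  rs@[7:4]=0xa ⇒ x10

x7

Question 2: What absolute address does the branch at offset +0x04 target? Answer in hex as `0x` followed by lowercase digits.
[04] fa 3f → 0x3ffa
  op=0x3ffa>>12=0x3 ⇒ bra (J)
  imm@[11:0]=0xffa (s12→-6) ⇒ #-6
  target = base 0xd3f4 + off 0x04 + 2 + imm -6 = 0xd3f4

0xd3f4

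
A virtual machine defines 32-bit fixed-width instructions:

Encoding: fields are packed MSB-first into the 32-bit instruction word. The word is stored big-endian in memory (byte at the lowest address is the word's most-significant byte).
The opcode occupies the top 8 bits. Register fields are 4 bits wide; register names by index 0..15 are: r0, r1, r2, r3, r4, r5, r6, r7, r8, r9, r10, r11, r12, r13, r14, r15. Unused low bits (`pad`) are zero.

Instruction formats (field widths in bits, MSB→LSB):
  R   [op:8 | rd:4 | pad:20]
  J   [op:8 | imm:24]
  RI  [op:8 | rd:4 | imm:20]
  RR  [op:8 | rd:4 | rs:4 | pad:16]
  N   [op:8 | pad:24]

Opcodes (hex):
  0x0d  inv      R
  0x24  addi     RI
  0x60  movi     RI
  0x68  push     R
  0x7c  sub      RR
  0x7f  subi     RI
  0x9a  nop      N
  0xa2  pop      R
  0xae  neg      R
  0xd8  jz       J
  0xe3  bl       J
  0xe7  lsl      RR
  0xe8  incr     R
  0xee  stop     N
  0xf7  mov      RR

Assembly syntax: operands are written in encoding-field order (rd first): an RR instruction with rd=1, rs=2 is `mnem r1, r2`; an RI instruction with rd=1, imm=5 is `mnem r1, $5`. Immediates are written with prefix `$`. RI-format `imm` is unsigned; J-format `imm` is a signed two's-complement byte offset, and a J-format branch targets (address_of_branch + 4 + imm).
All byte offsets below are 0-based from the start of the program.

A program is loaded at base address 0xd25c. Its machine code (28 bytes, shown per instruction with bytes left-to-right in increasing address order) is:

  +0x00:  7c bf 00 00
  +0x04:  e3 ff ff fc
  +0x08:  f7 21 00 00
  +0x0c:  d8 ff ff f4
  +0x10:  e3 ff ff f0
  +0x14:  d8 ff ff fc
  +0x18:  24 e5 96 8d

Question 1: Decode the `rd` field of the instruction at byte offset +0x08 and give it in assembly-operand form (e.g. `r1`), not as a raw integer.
+0x08: f7 21 00 00 ⇒ word 0xf7210000 (big)
  opcode bits[31:24]=0xf7: mov/RR
  rd: (w>>20)&0xf=0x2 → r2
  rs: (w>>16)&0xf=0x1 → r1

r2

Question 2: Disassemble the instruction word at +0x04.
bl $-4

@+04  big-endian(e3 ff ff fc) = 0xe3fffffc
  opcode bits[31:24]=0xe3: bl/J
  [23:0] imm=16777212 (s24→-4) = $-4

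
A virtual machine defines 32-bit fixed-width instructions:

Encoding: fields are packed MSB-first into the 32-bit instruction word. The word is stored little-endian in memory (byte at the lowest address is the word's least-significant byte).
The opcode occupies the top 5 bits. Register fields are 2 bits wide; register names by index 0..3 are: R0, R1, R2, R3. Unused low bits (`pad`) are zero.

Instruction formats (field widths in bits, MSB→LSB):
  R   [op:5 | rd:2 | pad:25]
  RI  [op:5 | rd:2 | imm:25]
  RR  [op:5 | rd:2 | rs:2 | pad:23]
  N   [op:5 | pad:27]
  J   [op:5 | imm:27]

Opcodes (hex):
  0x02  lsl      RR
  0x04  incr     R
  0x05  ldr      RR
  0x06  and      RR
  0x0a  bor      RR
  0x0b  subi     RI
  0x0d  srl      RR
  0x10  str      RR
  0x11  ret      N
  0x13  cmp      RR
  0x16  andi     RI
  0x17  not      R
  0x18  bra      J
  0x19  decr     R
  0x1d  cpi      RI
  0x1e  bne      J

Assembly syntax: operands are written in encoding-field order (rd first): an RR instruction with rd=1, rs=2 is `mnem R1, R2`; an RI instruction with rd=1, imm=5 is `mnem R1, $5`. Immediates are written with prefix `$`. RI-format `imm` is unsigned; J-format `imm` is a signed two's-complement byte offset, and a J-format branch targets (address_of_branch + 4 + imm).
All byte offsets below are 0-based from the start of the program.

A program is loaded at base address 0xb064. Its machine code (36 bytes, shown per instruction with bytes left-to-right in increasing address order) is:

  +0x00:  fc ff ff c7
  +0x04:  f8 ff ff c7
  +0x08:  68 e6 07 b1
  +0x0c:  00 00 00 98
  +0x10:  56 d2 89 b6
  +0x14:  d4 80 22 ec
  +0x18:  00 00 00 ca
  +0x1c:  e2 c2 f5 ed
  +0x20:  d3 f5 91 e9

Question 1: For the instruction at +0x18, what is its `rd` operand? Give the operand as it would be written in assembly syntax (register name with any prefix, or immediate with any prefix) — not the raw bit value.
+0x18: 00 00 00 ca ⇒ word 0xca000000 (little)
  op=0xca000000>>27=0x19 ⇒ decr (R)
  rd: (w>>25)&0x3=0x1 → R1

R1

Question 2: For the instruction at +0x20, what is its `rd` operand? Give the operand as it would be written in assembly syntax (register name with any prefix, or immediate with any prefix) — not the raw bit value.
R0

@+20  little-endian(d3 f5 91 e9) = 0xe991f5d3
  top 5b → 0x1d → cpi [RI]
  rd: (w>>25)&0x3=0x0 → R0
  imm: (w>>0)&0x1ffffff=0x191f5d3 → $26342867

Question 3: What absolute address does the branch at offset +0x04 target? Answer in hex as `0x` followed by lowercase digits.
0xb064

+0x04: f8 ff ff c7 ⇒ word 0xc7fffff8 (little)
  top 5b → 0x18 → bra [J]
  imm@[26:0]=0x7fffff8 (s27→-8) ⇒ $-8
  target = base 0xb064 + off 0x04 + 4 + imm -8 = 0xb064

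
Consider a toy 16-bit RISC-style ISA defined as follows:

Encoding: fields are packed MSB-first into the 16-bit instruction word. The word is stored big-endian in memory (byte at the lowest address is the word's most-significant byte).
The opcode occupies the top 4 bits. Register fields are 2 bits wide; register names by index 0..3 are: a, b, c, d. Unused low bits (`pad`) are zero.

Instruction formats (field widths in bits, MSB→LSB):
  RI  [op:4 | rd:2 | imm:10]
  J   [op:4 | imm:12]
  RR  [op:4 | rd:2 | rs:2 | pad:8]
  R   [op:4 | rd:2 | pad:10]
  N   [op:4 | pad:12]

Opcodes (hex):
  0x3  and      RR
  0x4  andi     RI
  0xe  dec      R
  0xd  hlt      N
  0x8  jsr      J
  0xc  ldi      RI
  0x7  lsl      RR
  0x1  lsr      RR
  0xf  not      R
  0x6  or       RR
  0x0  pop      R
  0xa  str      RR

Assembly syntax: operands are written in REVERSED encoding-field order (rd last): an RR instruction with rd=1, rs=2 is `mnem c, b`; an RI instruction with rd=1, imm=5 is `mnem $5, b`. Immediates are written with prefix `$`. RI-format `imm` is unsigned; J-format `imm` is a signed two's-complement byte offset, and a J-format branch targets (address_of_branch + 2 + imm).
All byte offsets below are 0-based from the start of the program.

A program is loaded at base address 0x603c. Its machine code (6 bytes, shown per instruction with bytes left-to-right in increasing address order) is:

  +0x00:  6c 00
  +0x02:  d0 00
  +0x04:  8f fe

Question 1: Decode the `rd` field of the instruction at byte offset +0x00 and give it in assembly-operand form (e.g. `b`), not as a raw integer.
d

+0x00: 6c 00 ⇒ word 0x6c00 (big)
  op=0x6c00>>12=0x6 ⇒ or (RR)
  rd: (w>>10)&0x3=0x3 → d
  rs: (w>>8)&0x3=0x0 → a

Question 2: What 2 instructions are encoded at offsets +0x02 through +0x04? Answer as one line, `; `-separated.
hlt; jsr $-2

off 0x02: read d0 00 as big → 0xd000
  op=0xd000>>12=0xd ⇒ hlt (N)
off 0x04: read 8f fe as big → 0x8ffe
  op=0x8ffe>>12=0x8 ⇒ jsr (J)
  imm@[11:0]=0xffe (s12→-2) ⇒ $-2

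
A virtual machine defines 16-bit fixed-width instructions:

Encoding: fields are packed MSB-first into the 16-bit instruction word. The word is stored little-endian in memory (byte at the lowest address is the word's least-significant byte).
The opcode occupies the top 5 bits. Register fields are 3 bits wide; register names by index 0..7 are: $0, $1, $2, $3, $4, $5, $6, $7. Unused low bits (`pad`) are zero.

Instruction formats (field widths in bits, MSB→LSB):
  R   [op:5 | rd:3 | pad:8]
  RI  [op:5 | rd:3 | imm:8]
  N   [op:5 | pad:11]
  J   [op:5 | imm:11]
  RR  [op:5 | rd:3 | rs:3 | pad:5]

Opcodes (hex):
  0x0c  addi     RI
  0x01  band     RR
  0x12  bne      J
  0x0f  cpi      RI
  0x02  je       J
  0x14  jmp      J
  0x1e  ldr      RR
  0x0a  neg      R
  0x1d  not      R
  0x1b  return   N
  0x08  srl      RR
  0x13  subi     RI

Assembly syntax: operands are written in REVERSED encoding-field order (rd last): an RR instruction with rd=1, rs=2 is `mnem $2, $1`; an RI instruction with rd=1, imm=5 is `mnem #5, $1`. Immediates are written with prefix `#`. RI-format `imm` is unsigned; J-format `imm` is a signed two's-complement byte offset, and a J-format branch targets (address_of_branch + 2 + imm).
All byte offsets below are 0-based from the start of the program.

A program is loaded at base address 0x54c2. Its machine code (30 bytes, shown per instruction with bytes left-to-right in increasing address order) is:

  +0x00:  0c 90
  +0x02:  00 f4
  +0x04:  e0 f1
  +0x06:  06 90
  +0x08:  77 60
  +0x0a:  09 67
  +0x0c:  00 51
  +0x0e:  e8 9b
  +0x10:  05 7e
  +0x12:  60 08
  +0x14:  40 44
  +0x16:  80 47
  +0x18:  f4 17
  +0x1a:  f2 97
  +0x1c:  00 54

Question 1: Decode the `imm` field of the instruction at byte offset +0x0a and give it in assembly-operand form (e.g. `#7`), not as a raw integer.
+0x0a: 09 67 ⇒ word 0x6709 (little)
  top 5b → 0xc → addi [RI]
  rd@[10:8]=0x7 ⇒ $7
  imm@[7:0]=0x9 ⇒ #9

#9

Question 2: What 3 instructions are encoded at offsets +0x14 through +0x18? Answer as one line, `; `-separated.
srl $2, $4; srl $4, $7; je #-12

[14] 40 44 → 0x4440
  opcode bits[15:11]=0x8: srl/RR
  [10:8] rd=4 = $4
  [7:5] rs=2 = $2
[16] 80 47 → 0x4780
  opcode bits[15:11]=0x8: srl/RR
  [10:8] rd=7 = $7
  [7:5] rs=4 = $4
[18] f4 17 → 0x17f4
  opcode bits[15:11]=0x2: je/J
  [10:0] imm=2036 (s11→-12) = #-12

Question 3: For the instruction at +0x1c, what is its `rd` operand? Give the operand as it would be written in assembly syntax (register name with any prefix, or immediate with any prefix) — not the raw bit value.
$4

[1c] 00 54 → 0x5400
  top 5b → 0xa → neg [R]
  rd@[10:8]=0x4 ⇒ $4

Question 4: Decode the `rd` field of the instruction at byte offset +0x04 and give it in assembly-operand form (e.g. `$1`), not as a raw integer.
$1

[04] e0 f1 → 0xf1e0
  opcode bits[15:11]=0x1e: ldr/RR
  [10:8] rd=1 = $1
  [7:5] rs=7 = $7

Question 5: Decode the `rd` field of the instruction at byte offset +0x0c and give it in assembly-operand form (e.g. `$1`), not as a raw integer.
@+0c  little-endian(00 51) = 0x5100
  op=0x5100>>11=0xa ⇒ neg (R)
  rd@[10:8]=0x1 ⇒ $1

$1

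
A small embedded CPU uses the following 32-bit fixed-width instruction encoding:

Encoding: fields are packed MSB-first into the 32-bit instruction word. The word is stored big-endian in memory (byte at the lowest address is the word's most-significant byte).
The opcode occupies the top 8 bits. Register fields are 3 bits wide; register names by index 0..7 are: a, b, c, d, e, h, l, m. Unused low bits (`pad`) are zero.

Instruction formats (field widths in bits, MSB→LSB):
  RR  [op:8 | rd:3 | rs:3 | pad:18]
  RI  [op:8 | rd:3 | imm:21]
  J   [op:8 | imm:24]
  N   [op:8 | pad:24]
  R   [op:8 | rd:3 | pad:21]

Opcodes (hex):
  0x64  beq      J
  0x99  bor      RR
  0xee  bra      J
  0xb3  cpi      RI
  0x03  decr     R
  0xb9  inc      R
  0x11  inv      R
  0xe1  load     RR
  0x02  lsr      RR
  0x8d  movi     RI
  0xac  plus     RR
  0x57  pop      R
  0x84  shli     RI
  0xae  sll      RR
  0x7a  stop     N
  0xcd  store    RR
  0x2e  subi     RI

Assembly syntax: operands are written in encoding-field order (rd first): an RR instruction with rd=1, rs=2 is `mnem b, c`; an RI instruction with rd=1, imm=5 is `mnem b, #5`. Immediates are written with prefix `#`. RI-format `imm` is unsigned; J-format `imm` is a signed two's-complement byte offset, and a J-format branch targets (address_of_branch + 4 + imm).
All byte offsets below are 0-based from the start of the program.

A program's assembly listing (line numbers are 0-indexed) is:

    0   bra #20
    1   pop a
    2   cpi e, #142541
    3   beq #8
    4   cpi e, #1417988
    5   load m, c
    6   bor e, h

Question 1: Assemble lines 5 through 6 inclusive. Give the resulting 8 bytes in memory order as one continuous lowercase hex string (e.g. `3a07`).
5. load fields op=0xe1:8|rd=7:3|rs=2:3|pad=0:18 → word e1e80000h → e1 e8 00 00
6. bor fields op=0x99:8|rd=4:3|rs=5:3|pad=0:18 → word 99940000h → 99 94 00 00

e1e8000099940000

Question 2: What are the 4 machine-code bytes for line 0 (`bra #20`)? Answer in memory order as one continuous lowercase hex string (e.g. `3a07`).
L0: bra op=0xee:8|imm=20:24 ⇒ 0xee000014 ⇒ big ee 00 00 14

ee000014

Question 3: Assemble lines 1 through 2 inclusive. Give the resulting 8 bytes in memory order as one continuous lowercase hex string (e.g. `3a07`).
57000000b3822ccd

L1: pop op=0x57:8|rd=0:3|pad=0:21 ⇒ 0x57000000 ⇒ big 57 00 00 00
L2: cpi op=0xb3:8|rd=4:3|imm=142541:21 ⇒ 0xb3822ccd ⇒ big b3 82 2c cd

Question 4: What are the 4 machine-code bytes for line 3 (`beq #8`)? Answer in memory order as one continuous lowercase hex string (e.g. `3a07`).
line 3 (beq): pack op=0x64:8|imm=8:24 = 0x64000008; big→ 64 00 00 08

64000008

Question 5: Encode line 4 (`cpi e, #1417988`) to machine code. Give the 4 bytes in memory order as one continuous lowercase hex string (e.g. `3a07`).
b395a304

L4: cpi op=0xb3:8|rd=4:3|imm=1417988:21 ⇒ 0xb395a304 ⇒ big b3 95 a3 04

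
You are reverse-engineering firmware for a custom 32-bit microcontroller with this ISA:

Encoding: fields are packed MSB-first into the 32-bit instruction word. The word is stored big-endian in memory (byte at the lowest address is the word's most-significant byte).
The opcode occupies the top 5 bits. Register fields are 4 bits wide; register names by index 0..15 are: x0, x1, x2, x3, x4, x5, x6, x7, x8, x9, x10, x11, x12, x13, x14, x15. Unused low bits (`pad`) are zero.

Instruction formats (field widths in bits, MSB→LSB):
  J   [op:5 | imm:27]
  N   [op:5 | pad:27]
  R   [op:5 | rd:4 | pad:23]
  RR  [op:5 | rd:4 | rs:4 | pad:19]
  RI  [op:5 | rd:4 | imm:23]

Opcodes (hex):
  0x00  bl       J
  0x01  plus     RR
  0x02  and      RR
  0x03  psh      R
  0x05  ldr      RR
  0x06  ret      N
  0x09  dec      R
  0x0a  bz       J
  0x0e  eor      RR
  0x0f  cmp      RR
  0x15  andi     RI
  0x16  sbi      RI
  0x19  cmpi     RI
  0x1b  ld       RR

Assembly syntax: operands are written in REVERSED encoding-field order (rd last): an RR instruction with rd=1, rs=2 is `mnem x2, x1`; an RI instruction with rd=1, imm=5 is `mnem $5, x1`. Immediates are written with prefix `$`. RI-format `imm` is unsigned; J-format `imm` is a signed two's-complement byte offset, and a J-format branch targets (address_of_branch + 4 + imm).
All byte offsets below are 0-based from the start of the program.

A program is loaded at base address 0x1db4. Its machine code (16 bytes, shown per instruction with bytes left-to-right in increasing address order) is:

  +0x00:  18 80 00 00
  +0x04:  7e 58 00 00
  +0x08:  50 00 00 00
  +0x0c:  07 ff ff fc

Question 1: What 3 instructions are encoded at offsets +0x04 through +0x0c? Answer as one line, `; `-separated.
off 0x04: read 7e 58 00 00 as big → 0x7e580000
  op=0x7e580000>>27=0xf ⇒ cmp (RR)
  rd@[26:23]=0xc ⇒ x12
  rs@[22:19]=0xb ⇒ x11
off 0x08: read 50 00 00 00 as big → 0x50000000
  op=0x50000000>>27=0xa ⇒ bz (J)
  imm@[26:0]=0x0 ⇒ $0
off 0x0c: read 07 ff ff fc as big → 0x07fffffc
  op=0x07fffffc>>27=0x0 ⇒ bl (J)
  imm@[26:0]=0x7fffffc (s27→-4) ⇒ $-4

cmp x11, x12; bz $0; bl $-4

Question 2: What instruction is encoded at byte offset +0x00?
off 0x00: read 18 80 00 00 as big → 0x18800000
  op=0x18800000>>27=0x3 ⇒ psh (R)
  rd: (w>>23)&0xf=0x1 → x1

psh x1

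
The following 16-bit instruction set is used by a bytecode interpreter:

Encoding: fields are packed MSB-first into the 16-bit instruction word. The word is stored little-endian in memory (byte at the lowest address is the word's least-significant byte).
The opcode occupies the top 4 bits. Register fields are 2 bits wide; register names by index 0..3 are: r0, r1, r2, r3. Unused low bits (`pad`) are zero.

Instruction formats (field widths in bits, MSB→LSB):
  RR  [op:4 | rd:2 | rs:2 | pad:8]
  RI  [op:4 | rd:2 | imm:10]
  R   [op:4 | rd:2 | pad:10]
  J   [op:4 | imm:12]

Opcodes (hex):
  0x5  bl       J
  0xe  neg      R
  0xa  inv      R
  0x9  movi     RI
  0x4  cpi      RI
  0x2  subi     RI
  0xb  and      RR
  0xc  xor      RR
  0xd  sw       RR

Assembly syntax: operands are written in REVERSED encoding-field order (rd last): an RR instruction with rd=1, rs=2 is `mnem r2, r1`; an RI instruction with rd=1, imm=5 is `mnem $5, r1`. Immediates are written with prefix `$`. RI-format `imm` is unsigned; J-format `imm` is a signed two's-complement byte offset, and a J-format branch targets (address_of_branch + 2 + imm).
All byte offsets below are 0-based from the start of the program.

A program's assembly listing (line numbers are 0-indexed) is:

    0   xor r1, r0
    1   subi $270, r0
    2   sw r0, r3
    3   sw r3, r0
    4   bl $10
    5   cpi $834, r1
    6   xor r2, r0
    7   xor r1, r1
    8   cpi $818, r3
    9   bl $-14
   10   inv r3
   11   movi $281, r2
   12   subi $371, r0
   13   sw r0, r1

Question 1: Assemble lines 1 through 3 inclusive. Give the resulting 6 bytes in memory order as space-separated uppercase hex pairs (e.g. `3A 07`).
line 1 (subi): pack op=0x2:4|rd=0:2|imm=270:10 = 0x210e; little→ 0e 21
line 2 (sw): pack op=0xd:4|rd=3:2|rs=0:2|pad=0:8 = 0xdc00; little→ 00 dc
line 3 (sw): pack op=0xd:4|rd=0:2|rs=3:2|pad=0:8 = 0xd300; little→ 00 d3

0E 21 00 DC 00 D3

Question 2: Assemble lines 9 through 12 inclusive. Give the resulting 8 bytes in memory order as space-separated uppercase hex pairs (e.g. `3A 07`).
line 9 (bl): pack op=0x5:4|imm=-14:12 = 0x5ff2; little→ f2 5f
line 10 (inv): pack op=0xa:4|rd=3:2|pad=0:10 = 0xac00; little→ 00 ac
line 11 (movi): pack op=0x9:4|rd=2:2|imm=281:10 = 0x9919; little→ 19 99
line 12 (subi): pack op=0x2:4|rd=0:2|imm=371:10 = 0x2173; little→ 73 21

F2 5F 00 AC 19 99 73 21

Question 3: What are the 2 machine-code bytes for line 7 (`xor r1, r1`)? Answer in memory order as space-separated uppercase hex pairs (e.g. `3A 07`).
00 C5

L7: xor op=0xc:4|rd=1:2|rs=1:2|pad=0:8 ⇒ 0xc500 ⇒ little 00 c5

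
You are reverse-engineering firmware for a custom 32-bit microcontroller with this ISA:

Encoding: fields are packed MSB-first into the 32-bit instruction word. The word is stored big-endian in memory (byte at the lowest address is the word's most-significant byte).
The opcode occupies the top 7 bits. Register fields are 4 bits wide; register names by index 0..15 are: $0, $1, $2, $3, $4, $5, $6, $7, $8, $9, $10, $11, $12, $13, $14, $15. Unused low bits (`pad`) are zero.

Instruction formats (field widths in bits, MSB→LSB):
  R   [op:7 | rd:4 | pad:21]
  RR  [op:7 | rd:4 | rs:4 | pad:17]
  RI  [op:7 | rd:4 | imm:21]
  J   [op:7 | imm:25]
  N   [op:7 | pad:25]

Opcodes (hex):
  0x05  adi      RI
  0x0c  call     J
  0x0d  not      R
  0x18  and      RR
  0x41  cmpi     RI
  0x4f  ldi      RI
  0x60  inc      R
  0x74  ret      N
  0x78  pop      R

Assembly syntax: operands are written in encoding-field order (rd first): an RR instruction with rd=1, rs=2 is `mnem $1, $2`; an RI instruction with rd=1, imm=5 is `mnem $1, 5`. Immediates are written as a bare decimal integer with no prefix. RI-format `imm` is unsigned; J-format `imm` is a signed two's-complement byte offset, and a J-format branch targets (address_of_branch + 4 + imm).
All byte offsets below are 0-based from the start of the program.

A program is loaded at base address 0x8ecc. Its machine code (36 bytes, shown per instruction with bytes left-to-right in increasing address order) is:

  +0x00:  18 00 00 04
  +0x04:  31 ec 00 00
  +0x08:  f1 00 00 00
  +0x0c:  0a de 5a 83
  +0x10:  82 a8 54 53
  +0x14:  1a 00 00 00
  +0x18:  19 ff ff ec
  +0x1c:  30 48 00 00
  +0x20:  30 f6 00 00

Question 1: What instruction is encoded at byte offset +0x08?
pop $8

+0x08: f1 00 00 00 ⇒ word 0xf1000000 (big)
  top 7b → 0x78 → pop [R]
  [24:21] rd=8 = $8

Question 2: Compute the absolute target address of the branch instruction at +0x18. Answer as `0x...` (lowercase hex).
0x8ed4

+0x18: 19 ff ff ec ⇒ word 0x19ffffec (big)
  opcode bits[31:25]=0xc: call/J
  [24:0] imm=33554412 (s25→-20) = -20
  target = base 0x8ecc + off 0x18 + 4 + imm -20 = 0x8ed4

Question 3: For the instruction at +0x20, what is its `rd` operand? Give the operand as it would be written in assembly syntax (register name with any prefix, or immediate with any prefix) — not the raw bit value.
$7

off 0x20: read 30 f6 00 00 as big → 0x30f60000
  opcode bits[31:25]=0x18: and/RR
  [24:21] rd=7 = $7
  [20:17] rs=11 = $11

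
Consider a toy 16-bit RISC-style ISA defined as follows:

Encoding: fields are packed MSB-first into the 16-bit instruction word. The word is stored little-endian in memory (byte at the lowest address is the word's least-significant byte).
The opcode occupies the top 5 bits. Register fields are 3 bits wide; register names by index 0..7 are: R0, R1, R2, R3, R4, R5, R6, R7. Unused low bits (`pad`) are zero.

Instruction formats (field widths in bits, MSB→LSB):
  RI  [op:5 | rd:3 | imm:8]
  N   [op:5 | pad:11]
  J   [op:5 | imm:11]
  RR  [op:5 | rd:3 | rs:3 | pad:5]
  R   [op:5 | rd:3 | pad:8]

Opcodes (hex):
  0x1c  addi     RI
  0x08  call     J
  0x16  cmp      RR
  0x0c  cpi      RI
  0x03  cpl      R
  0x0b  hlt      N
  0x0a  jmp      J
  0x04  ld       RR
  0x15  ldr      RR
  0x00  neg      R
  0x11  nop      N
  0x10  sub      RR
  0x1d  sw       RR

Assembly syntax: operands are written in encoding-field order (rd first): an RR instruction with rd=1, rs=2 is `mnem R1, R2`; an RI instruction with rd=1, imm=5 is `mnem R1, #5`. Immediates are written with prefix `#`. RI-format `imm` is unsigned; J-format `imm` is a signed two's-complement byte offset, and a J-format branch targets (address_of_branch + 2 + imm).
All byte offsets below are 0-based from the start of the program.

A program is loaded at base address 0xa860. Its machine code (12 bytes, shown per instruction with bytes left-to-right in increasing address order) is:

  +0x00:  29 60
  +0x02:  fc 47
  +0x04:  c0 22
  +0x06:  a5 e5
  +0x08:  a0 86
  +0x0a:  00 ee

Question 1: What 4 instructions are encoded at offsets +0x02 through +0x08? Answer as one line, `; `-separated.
call #-4; ld R2, R6; addi R5, #165; sub R6, R5

[02] fc 47 → 0x47fc
  opcode bits[15:11]=0x8: call/J
  imm@[10:0]=0x7fc (s11→-4) ⇒ #-4
[04] c0 22 → 0x22c0
  opcode bits[15:11]=0x4: ld/RR
  rd@[10:8]=0x2 ⇒ R2
  rs@[7:5]=0x6 ⇒ R6
[06] a5 e5 → 0xe5a5
  opcode bits[15:11]=0x1c: addi/RI
  rd@[10:8]=0x5 ⇒ R5
  imm@[7:0]=0xa5 ⇒ #165
[08] a0 86 → 0x86a0
  opcode bits[15:11]=0x10: sub/RR
  rd@[10:8]=0x6 ⇒ R6
  rs@[7:5]=0x5 ⇒ R5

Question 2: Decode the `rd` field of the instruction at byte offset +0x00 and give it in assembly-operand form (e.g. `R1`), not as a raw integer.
R0

@+00  little-endian(29 60) = 0x6029
  opcode bits[15:11]=0xc: cpi/RI
  rd@[10:8]=0x0 ⇒ R0
  imm@[7:0]=0x29 ⇒ #41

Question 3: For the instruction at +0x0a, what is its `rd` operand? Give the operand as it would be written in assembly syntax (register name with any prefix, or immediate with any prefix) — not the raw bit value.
R6

[0a] 00 ee → 0xee00
  op=0xee00>>11=0x1d ⇒ sw (RR)
  rd: (w>>8)&0x7=0x6 → R6
  rs: (w>>5)&0x7=0x0 → R0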